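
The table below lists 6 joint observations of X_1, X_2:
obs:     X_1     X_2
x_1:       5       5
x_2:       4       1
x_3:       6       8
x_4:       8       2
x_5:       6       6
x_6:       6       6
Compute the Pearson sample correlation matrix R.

Step 1 — column means:
  mean(X_1) = (5 + 4 + 6 + 8 + 6 + 6) / 6 = 35/6 = 5.8333
  mean(X_2) = (5 + 1 + 8 + 2 + 6 + 6) / 6 = 28/6 = 4.6667

Step 2 — sample variances and covariances s[i,j] = (1/(n-1)) · Σ_k (x_{k,i} - mean_i) · (x_{k,j} - mean_j), with n-1 = 5:
  s[X_1,X_1] = ((-0.8333)·(-0.8333) + (-1.8333)·(-1.8333) + (0.1667)·(0.1667) + (2.1667)·(2.1667) + (0.1667)·(0.1667) + (0.1667)·(0.1667)) / 5 = 8.8333/5 = 1.7667
  s[X_1,X_2] = ((-0.8333)·(0.3333) + (-1.8333)·(-3.6667) + (0.1667)·(3.3333) + (2.1667)·(-2.6667) + (0.1667)·(1.3333) + (0.1667)·(1.3333)) / 5 = 1.6667/5 = 0.3333
  s[X_2,X_2] = ((0.3333)·(0.3333) + (-3.6667)·(-3.6667) + (3.3333)·(3.3333) + (-2.6667)·(-2.6667) + (1.3333)·(1.3333) + (1.3333)·(1.3333)) / 5 = 35.3333/5 = 7.0667
  Sample standard deviations s_i = √(s[i,i]):
  s(X_1) = √(1.7667) = 1.3292
  s(X_2) = √(7.0667) = 2.6583

Step 3 — r_{ij} = s_{ij} / (s_i · s_j):
  r[X_1,X_1] = 1 (diagonal).
  r[X_1,X_2] = 0.3333 / (1.3292 · 2.6583) = 0.3333 / 3.5333 = 0.0943
  r[X_2,X_2] = 1 (diagonal).

R is symmetric with unit diagonal. Assembling:

R = [[1, 0.0943],
 [0.0943, 1]]


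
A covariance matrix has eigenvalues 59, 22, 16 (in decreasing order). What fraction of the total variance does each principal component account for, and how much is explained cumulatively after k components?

Step 1 — total variance = trace(Sigma) = Σ λ_i = 59 + 22 + 16 = 97.

Step 2 — fraction explained by component i = λ_i / Σ λ:
  PC1: 59/97 = 0.6082
  PC2: 22/97 = 0.2268
  PC3: 16/97 = 0.1649

Step 3 — cumulative fraction after k components = (λ_1 + ... + λ_k) / Σ λ:
  k = 1: 59/97 = 0.6082
  k = 2: (59 + 22)/97 = 81/97 = 0.8351
  k = 3: (59 + 22 + 16)/97 = 97/97 = 1

Summary (fraction, with percent):

explained: PC1 0.6082 (60.82%), PC2 0.2268 (22.68%), PC3 0.1649 (16.49%);  cumulative: 0.6082, 0.8351, 1


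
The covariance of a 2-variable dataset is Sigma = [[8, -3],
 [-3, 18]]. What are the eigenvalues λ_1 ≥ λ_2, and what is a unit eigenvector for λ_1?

Step 1 — characteristic polynomial of 2×2 Sigma:
  det(Sigma - λI) = λ² - trace · λ + det = 0.
  trace = 8 + 18 = 26, det = 8·18 - (-3)² = 135.
Step 2 — discriminant:
  Δ = trace² - 4·det = 676 - 540 = 136.
Step 3 — eigenvalues:
  λ = (trace ± √Δ)/2 = (26 ± 11.6619)/2,
  λ_1 = 18.831,  λ_2 = 7.169.

Step 4 — unit eigenvector for λ_1: solve (Sigma - λ_1 I)v = 0. First row:
  (8 - 18.831)·v_x + (-3)·v_y = 0, i.e. (-10.831)·v_x + (-3)·v_y = 0,
  so v ∝ (b, λ_1 - a) = (-3, 10.831); multiply by -1 so the first entry is positive: u = (3, -10.831).
  ||u|| = √((3)² + (-10.831)²) = √(126.3095) ≈ 11.2388,
  v_1 = u/||u|| ≈ (0.2669, -0.9637) (||v_1|| = 1).

λ_1 = 18.831,  λ_2 = 7.169;  v_1 ≈ (0.2669, -0.9637)


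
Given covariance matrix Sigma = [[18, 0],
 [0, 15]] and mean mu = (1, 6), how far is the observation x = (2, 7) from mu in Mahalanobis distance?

Step 1 — centre the observation: (x - mu) = (1, 1).

Step 2 — invert Sigma. det(Sigma) = 18·15 - (0)² = 270.
  Sigma^{-1} = (1/det) · [[d, -b], [-b, a]] = [[0.0556, 0],
 [0, 0.0667]].

Step 3 — form the quadratic (x - mu)^T · Sigma^{-1} · (x - mu):
  Sigma^{-1} · (x - mu) = (0.0556, 0.0667).
  (x - mu)^T · [Sigma^{-1} · (x - mu)] = (1)·(0.0556) + (1)·(0.0667) = 0.1222.

Step 4 — take square root: d = √(0.1222) ≈ 0.3496.

d(x, mu) = √(0.1222) ≈ 0.3496


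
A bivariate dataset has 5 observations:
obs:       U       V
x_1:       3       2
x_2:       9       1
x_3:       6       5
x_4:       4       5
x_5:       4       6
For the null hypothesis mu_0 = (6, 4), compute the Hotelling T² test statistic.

Step 1 — sample mean vector:
  mean(U) = (3 + 9 + 6 + 4 + 4) / 5 = 26/5 = 5.2
  mean(V) = (2 + 1 + 5 + 5 + 6) / 5 = 19/5 = 3.8
  x̄ = (5.2, 3.8),  deviation x̄ - mu_0 = (5.2, 3.8) - (6, 4) = (-0.8, -0.2).

Step 2 — sample covariance matrix, S[i,j] = (1/(n-1)) · Σ_k (x_{k,i} - mean_i) · (x_{k,j} - mean_j), divisor n-1 = 4:
  S[U,U] = ((-2.2)·(-2.2) + (3.8)·(3.8) + (0.8)·(0.8) + (-1.2)·(-1.2) + (-1.2)·(-1.2)) / 4 = 22.8/4 = 5.7
  S[U,V] = ((-2.2)·(-1.8) + (3.8)·(-2.8) + (0.8)·(1.2) + (-1.2)·(1.2) + (-1.2)·(2.2)) / 4 = -9.8/4 = -2.45
  S[V,V] = ((-1.8)·(-1.8) + (-2.8)·(-2.8) + (1.2)·(1.2) + (1.2)·(1.2) + (2.2)·(2.2)) / 4 = 18.8/4 = 4.7
  S = [[5.7, -2.45],
 [-2.45, 4.7]].

Step 3 — invert S. det(S) = 5.7·4.7 - (-2.45)² = 20.7875.
  S^{-1} = (1/det) · [[d, -b], [-b, a]] = [[0.2261, 0.1179],
 [0.1179, 0.2742]].

Step 4 — quadratic form (x̄ - mu_0)^T · S^{-1} · (x̄ - mu_0):
  S^{-1} · (x̄ - mu_0) = (-0.2044, -0.1491),
  (x̄ - mu_0)^T · [...] = (-0.8)·(-0.2044) + (-0.2)·(-0.1491) = 0.1934.

Step 5 — scale by n: T² = 5 · 0.1934 = 0.9669.

T² ≈ 0.9669


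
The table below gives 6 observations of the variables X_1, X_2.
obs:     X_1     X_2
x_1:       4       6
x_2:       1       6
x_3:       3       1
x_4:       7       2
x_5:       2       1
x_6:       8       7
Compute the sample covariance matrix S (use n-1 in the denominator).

Step 1 — column means:
  mean(X_1) = (4 + 1 + 3 + 7 + 2 + 8) / 6 = 25/6 = 4.1667
  mean(X_2) = (6 + 6 + 1 + 2 + 1 + 7) / 6 = 23/6 = 3.8333

Step 2 — sample covariance S[i,j] = (1/(n-1)) · Σ_k (x_{k,i} - mean_i) · (x_{k,j} - mean_j), with n-1 = 5.
  S[X_1,X_1] = ((-0.1667)·(-0.1667) + (-3.1667)·(-3.1667) + (-1.1667)·(-1.1667) + (2.8333)·(2.8333) + (-2.1667)·(-2.1667) + (3.8333)·(3.8333)) / 5 = 38.8333/5 = 7.7667
  S[X_1,X_2] = ((-0.1667)·(2.1667) + (-3.1667)·(2.1667) + (-1.1667)·(-2.8333) + (2.8333)·(-1.8333) + (-2.1667)·(-2.8333) + (3.8333)·(3.1667)) / 5 = 9.1667/5 = 1.8333
  S[X_2,X_2] = ((2.1667)·(2.1667) + (2.1667)·(2.1667) + (-2.8333)·(-2.8333) + (-1.8333)·(-1.8333) + (-2.8333)·(-2.8333) + (3.1667)·(3.1667)) / 5 = 38.8333/5 = 7.7667

S is symmetric (S[j,i] = S[i,j]). Assembling:

S = [[7.7667, 1.8333],
 [1.8333, 7.7667]]


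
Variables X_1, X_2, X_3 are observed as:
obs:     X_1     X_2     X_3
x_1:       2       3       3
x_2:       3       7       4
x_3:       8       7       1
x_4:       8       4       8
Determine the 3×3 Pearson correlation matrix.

Step 1 — column means:
  mean(X_1) = (2 + 3 + 8 + 8) / 4 = 21/4 = 5.25
  mean(X_2) = (3 + 7 + 7 + 4) / 4 = 21/4 = 5.25
  mean(X_3) = (3 + 4 + 1 + 8) / 4 = 16/4 = 4

Step 2 — sample variances and covariances s[i,j] = (1/(n-1)) · Σ_k (x_{k,i} - mean_i) · (x_{k,j} - mean_j), with n-1 = 3:
  s[X_1,X_1] = ((-3.25)·(-3.25) + (-2.25)·(-2.25) + (2.75)·(2.75) + (2.75)·(2.75)) / 3 = 30.75/3 = 10.25
  s[X_1,X_2] = ((-3.25)·(-2.25) + (-2.25)·(1.75) + (2.75)·(1.75) + (2.75)·(-1.25)) / 3 = 4.75/3 = 1.5833
  s[X_1,X_3] = ((-3.25)·(-1) + (-2.25)·(0) + (2.75)·(-3) + (2.75)·(4)) / 3 = 6/3 = 2
  s[X_2,X_2] = ((-2.25)·(-2.25) + (1.75)·(1.75) + (1.75)·(1.75) + (-1.25)·(-1.25)) / 3 = 12.75/3 = 4.25
  s[X_2,X_3] = ((-2.25)·(-1) + (1.75)·(0) + (1.75)·(-3) + (-1.25)·(4)) / 3 = -8/3 = -2.6667
  s[X_3,X_3] = ((-1)·(-1) + (0)·(0) + (-3)·(-3) + (4)·(4)) / 3 = 26/3 = 8.6667
  Sample standard deviations s_i = √(s[i,i]):
  s(X_1) = √(10.25) = 3.2016
  s(X_2) = √(4.25) = 2.0616
  s(X_3) = √(8.6667) = 2.9439

Step 3 — r_{ij} = s_{ij} / (s_i · s_j):
  r[X_1,X_1] = 1 (diagonal).
  r[X_1,X_2] = 1.5833 / (3.2016 · 2.0616) = 1.5833 / 6.6002 = 0.2399
  r[X_1,X_3] = 2 / (3.2016 · 2.9439) = 2 / 9.4251 = 0.2122
  r[X_2,X_2] = 1 (diagonal).
  r[X_2,X_3] = -2.6667 / (2.0616 · 2.9439) = -2.6667 / 6.069 = -0.4394
  r[X_3,X_3] = 1 (diagonal).

R is symmetric with unit diagonal. Assembling:

R = [[1, 0.2399, 0.2122],
 [0.2399, 1, -0.4394],
 [0.2122, -0.4394, 1]]


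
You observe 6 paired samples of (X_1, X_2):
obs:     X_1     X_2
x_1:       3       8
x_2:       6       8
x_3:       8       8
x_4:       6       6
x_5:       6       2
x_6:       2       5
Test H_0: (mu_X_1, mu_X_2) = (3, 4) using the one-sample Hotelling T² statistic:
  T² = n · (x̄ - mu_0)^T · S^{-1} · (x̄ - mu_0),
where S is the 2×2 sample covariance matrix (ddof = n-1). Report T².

Step 1 — sample mean vector:
  mean(X_1) = (3 + 6 + 8 + 6 + 6 + 2) / 6 = 31/6 = 5.1667
  mean(X_2) = (8 + 8 + 8 + 6 + 2 + 5) / 6 = 37/6 = 6.1667
  x̄ = (5.1667, 6.1667),  deviation x̄ - mu_0 = (5.1667, 6.1667) - (3, 4) = (2.1667, 2.1667).

Step 2 — sample covariance matrix, S[i,j] = (1/(n-1)) · Σ_k (x_{k,i} - mean_i) · (x_{k,j} - mean_j), divisor n-1 = 5:
  S[X_1,X_1] = ((-2.1667)·(-2.1667) + (0.8333)·(0.8333) + (2.8333)·(2.8333) + (0.8333)·(0.8333) + (0.8333)·(0.8333) + (-3.1667)·(-3.1667)) / 5 = 24.8333/5 = 4.9667
  S[X_1,X_2] = ((-2.1667)·(1.8333) + (0.8333)·(1.8333) + (2.8333)·(1.8333) + (0.8333)·(-0.1667) + (0.8333)·(-4.1667) + (-3.1667)·(-1.1667)) / 5 = 2.8333/5 = 0.5667
  S[X_2,X_2] = ((1.8333)·(1.8333) + (1.8333)·(1.8333) + (1.8333)·(1.8333) + (-0.1667)·(-0.1667) + (-4.1667)·(-4.1667) + (-1.1667)·(-1.1667)) / 5 = 28.8333/5 = 5.7667
  S = [[4.9667, 0.5667],
 [0.5667, 5.7667]].

Step 3 — invert S. det(S) = 4.9667·5.7667 - (0.5667)² = 28.32.
  S^{-1} = (1/det) · [[d, -b], [-b, a]] = [[0.2036, -0.02],
 [-0.02, 0.1754]].

Step 4 — quadratic form (x̄ - mu_0)^T · S^{-1} · (x̄ - mu_0):
  S^{-1} · (x̄ - mu_0) = (0.3978, 0.3366),
  (x̄ - mu_0)^T · [...] = (2.1667)·(0.3978) + (2.1667)·(0.3366) = 1.5913.

Step 5 — scale by n: T² = 6 · 1.5913 = 9.548.

T² ≈ 9.548


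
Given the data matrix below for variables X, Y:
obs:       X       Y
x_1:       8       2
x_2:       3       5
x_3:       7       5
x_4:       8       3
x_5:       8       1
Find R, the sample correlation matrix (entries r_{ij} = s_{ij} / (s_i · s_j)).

Step 1 — column means:
  mean(X) = (8 + 3 + 7 + 8 + 8) / 5 = 34/5 = 6.8
  mean(Y) = (2 + 5 + 5 + 3 + 1) / 5 = 16/5 = 3.2

Step 2 — sample variances and covariances s[i,j] = (1/(n-1)) · Σ_k (x_{k,i} - mean_i) · (x_{k,j} - mean_j), with n-1 = 4:
  s[X,X] = ((1.2)·(1.2) + (-3.8)·(-3.8) + (0.2)·(0.2) + (1.2)·(1.2) + (1.2)·(1.2)) / 4 = 18.8/4 = 4.7
  s[X,Y] = ((1.2)·(-1.2) + (-3.8)·(1.8) + (0.2)·(1.8) + (1.2)·(-0.2) + (1.2)·(-2.2)) / 4 = -10.8/4 = -2.7
  s[Y,Y] = ((-1.2)·(-1.2) + (1.8)·(1.8) + (1.8)·(1.8) + (-0.2)·(-0.2) + (-2.2)·(-2.2)) / 4 = 12.8/4 = 3.2
  Sample standard deviations s_i = √(s[i,i]):
  s(X) = √(4.7) = 2.1679
  s(Y) = √(3.2) = 1.7889

Step 3 — r_{ij} = s_{ij} / (s_i · s_j):
  r[X,X] = 1 (diagonal).
  r[X,Y] = -2.7 / (2.1679 · 1.7889) = -2.7 / 3.8781 = -0.6962
  r[Y,Y] = 1 (diagonal).

R is symmetric with unit diagonal. Assembling:

R = [[1, -0.6962],
 [-0.6962, 1]]


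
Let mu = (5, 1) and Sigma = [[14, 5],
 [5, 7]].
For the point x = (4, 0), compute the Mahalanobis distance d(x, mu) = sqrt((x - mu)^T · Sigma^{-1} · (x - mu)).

Step 1 — centre the observation: (x - mu) = (-1, -1).

Step 2 — invert Sigma. det(Sigma) = 14·7 - (5)² = 73.
  Sigma^{-1} = (1/det) · [[d, -b], [-b, a]] = [[0.0959, -0.0685],
 [-0.0685, 0.1918]].

Step 3 — form the quadratic (x - mu)^T · Sigma^{-1} · (x - mu):
  Sigma^{-1} · (x - mu) = (-0.0274, -0.1233).
  (x - mu)^T · [Sigma^{-1} · (x - mu)] = (-1)·(-0.0274) + (-1)·(-0.1233) = 0.1507.

Step 4 — take square root: d = √(0.1507) ≈ 0.3882.

d(x, mu) = √(0.1507) ≈ 0.3882


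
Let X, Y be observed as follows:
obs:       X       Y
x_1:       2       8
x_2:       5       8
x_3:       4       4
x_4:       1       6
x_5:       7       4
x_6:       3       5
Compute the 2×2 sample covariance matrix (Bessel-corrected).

Step 1 — column means:
  mean(X) = (2 + 5 + 4 + 1 + 7 + 3) / 6 = 22/6 = 3.6667
  mean(Y) = (8 + 8 + 4 + 6 + 4 + 5) / 6 = 35/6 = 5.8333

Step 2 — sample covariance S[i,j] = (1/(n-1)) · Σ_k (x_{k,i} - mean_i) · (x_{k,j} - mean_j), with n-1 = 5.
  S[X,X] = ((-1.6667)·(-1.6667) + (1.3333)·(1.3333) + (0.3333)·(0.3333) + (-2.6667)·(-2.6667) + (3.3333)·(3.3333) + (-0.6667)·(-0.6667)) / 5 = 23.3333/5 = 4.6667
  S[X,Y] = ((-1.6667)·(2.1667) + (1.3333)·(2.1667) + (0.3333)·(-1.8333) + (-2.6667)·(0.1667) + (3.3333)·(-1.8333) + (-0.6667)·(-0.8333)) / 5 = -7.3333/5 = -1.4667
  S[Y,Y] = ((2.1667)·(2.1667) + (2.1667)·(2.1667) + (-1.8333)·(-1.8333) + (0.1667)·(0.1667) + (-1.8333)·(-1.8333) + (-0.8333)·(-0.8333)) / 5 = 16.8333/5 = 3.3667

S is symmetric (S[j,i] = S[i,j]). Assembling:

S = [[4.6667, -1.4667],
 [-1.4667, 3.3667]]


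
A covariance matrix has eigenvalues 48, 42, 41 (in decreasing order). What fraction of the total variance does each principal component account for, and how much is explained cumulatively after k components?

Step 1 — total variance = trace(Sigma) = Σ λ_i = 48 + 42 + 41 = 131.

Step 2 — fraction explained by component i = λ_i / Σ λ:
  PC1: 48/131 = 0.3664
  PC2: 42/131 = 0.3206
  PC3: 41/131 = 0.313

Step 3 — cumulative fraction after k components = (λ_1 + ... + λ_k) / Σ λ:
  k = 1: 48/131 = 0.3664
  k = 2: (48 + 42)/131 = 90/131 = 0.687
  k = 3: (48 + 42 + 41)/131 = 131/131 = 1

Summary (fraction, with percent):

explained: PC1 0.3664 (36.64%), PC2 0.3206 (32.06%), PC3 0.313 (31.3%);  cumulative: 0.3664, 0.687, 1


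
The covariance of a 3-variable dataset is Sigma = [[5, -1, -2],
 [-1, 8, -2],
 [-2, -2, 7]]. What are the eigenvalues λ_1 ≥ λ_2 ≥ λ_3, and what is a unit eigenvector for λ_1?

Step 1 — characteristic polynomial p(λ) = det(λI - Sigma) = λ³ - tr·λ² + c_1·λ - det, where tr = trace, c_1 = sum of the principal 2×2 minors, det = det(Sigma):
  tr = 5 + 8 + 7 = 20,
  c_1 = (5·8 - (-1)²) + (5·7 - (-2)²) + (8·7 - (-2)²) = 39 + 31 + 52 = 122,
  det = 5·(8·7 - (-2)²) - (-1)·((-1)·7 - (-2)·(-2)) + (-2)·((-1)·(-2) - 8·(-2)) = 5·(52) - (-1)·(-11) + (-2)·(18) = 213.
  So p(λ) = λ³ - 20λ² + 122λ - 213.
Step 2 — look for an integer root (rational root theorem: any rational root is an integer divisor of 213). Testing λ = 3:
  p(3) = 27 - 180 + 366 - 213 = 0  ✓
  Dividing out (λ - 3): p(λ) = (λ - 3)(λ² - 17λ + 71).
Step 3 — remaining eigenvalues from the quadratic λ² - 17λ + 71 = 0:
  Δ = 17² - 4·71 = 289 - 284 = 5,  λ = (17 ± √5)/2 = (17 ± 2.2361)/2 ≈ 9.618 or 7.382.
  Sorted: λ_1 = 9.618,  λ_2 = 7.382,  λ_3 = 3  (check: sum = 20 = tr ✓).

Step 4 — unit eigenvector for λ_1 ≈ 9.618: v spans the null space of (Sigma - λ_1 I), whose rows are
  r_1 = (-4.618, -1, -2),  r_2 = (-1, -1.618, -2),  r_3 = (-2, -2, -2.618).
  v is orthogonal to every row, so take v ∝ r_1 × r_2 = ((-1)·(-2) - (-2)·(-1.618), (-2)·(-1) - (-4.618)·(-2), (-4.618)·(-1.618) - (-1)·(-1)) ≈ (-1.2361, -7.2361, 6.4721).
  Rescale (multiply by -1 so the first nonzero entry is positive): u = (1.2361, 7.2361, -6.4721).
  ||u|| = √((1.2361)² + (7.2361)² + (-6.4721)²) = √(95.7771) ≈ 9.7866,  v_1 = u/||u|| ≈ (0.1263, 0.7394, -0.6613) (||v_1|| = 1).

λ_1 = 9.618,  λ_2 = 7.382,  λ_3 = 3;  v_1 ≈ (0.1263, 0.7394, -0.6613)


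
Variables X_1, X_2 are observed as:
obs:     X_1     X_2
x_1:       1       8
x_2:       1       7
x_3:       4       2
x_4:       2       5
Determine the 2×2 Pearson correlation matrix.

Step 1 — column means:
  mean(X_1) = (1 + 1 + 4 + 2) / 4 = 8/4 = 2
  mean(X_2) = (8 + 7 + 2 + 5) / 4 = 22/4 = 5.5

Step 2 — sample variances and covariances s[i,j] = (1/(n-1)) · Σ_k (x_{k,i} - mean_i) · (x_{k,j} - mean_j), with n-1 = 3:
  s[X_1,X_1] = ((-1)·(-1) + (-1)·(-1) + (2)·(2) + (0)·(0)) / 3 = 6/3 = 2
  s[X_1,X_2] = ((-1)·(2.5) + (-1)·(1.5) + (2)·(-3.5) + (0)·(-0.5)) / 3 = -11/3 = -3.6667
  s[X_2,X_2] = ((2.5)·(2.5) + (1.5)·(1.5) + (-3.5)·(-3.5) + (-0.5)·(-0.5)) / 3 = 21/3 = 7
  Sample standard deviations s_i = √(s[i,i]):
  s(X_1) = √(2) = 1.4142
  s(X_2) = √(7) = 2.6458

Step 3 — r_{ij} = s_{ij} / (s_i · s_j):
  r[X_1,X_1] = 1 (diagonal).
  r[X_1,X_2] = -3.6667 / (1.4142 · 2.6458) = -3.6667 / 3.7417 = -0.98
  r[X_2,X_2] = 1 (diagonal).

R is symmetric with unit diagonal. Assembling:

R = [[1, -0.98],
 [-0.98, 1]]


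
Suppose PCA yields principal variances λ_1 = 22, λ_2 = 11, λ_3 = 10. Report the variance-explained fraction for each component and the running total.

Step 1 — total variance = trace(Sigma) = Σ λ_i = 22 + 11 + 10 = 43.

Step 2 — fraction explained by component i = λ_i / Σ λ:
  PC1: 22/43 = 0.5116
  PC2: 11/43 = 0.2558
  PC3: 10/43 = 0.2326

Step 3 — cumulative fraction after k components = (λ_1 + ... + λ_k) / Σ λ:
  k = 1: 22/43 = 0.5116
  k = 2: (22 + 11)/43 = 33/43 = 0.7674
  k = 3: (22 + 11 + 10)/43 = 43/43 = 1

Summary (fraction, with percent):

explained: PC1 0.5116 (51.16%), PC2 0.2558 (25.58%), PC3 0.2326 (23.26%);  cumulative: 0.5116, 0.7674, 1


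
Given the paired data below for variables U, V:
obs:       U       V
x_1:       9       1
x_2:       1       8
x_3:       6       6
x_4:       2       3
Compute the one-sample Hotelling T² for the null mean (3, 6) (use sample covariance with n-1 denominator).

Step 1 — sample mean vector:
  mean(U) = (9 + 1 + 6 + 2) / 4 = 18/4 = 4.5
  mean(V) = (1 + 8 + 6 + 3) / 4 = 18/4 = 4.5
  x̄ = (4.5, 4.5),  deviation x̄ - mu_0 = (4.5, 4.5) - (3, 6) = (1.5, -1.5).

Step 2 — sample covariance matrix, S[i,j] = (1/(n-1)) · Σ_k (x_{k,i} - mean_i) · (x_{k,j} - mean_j), divisor n-1 = 3:
  S[U,U] = ((4.5)·(4.5) + (-3.5)·(-3.5) + (1.5)·(1.5) + (-2.5)·(-2.5)) / 3 = 41/3 = 13.6667
  S[U,V] = ((4.5)·(-3.5) + (-3.5)·(3.5) + (1.5)·(1.5) + (-2.5)·(-1.5)) / 3 = -22/3 = -7.3333
  S[V,V] = ((-3.5)·(-3.5) + (3.5)·(3.5) + (1.5)·(1.5) + (-1.5)·(-1.5)) / 3 = 29/3 = 9.6667
  S = [[13.6667, -7.3333],
 [-7.3333, 9.6667]].

Step 3 — invert S. det(S) = 13.6667·9.6667 - (-7.3333)² = 78.3333.
  S^{-1} = (1/det) · [[d, -b], [-b, a]] = [[0.1234, 0.0936],
 [0.0936, 0.1745]].

Step 4 — quadratic form (x̄ - mu_0)^T · S^{-1} · (x̄ - mu_0):
  S^{-1} · (x̄ - mu_0) = (0.0447, -0.1213),
  (x̄ - mu_0)^T · [...] = (1.5)·(0.0447) + (-1.5)·(-0.1213) = 0.2489.

Step 5 — scale by n: T² = 4 · 0.2489 = 0.9957.

T² ≈ 0.9957


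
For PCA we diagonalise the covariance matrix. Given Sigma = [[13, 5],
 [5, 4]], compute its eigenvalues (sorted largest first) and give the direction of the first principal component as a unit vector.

Step 1 — characteristic polynomial of 2×2 Sigma:
  det(Sigma - λI) = λ² - trace · λ + det = 0.
  trace = 13 + 4 = 17, det = 13·4 - (5)² = 27.
Step 2 — discriminant:
  Δ = trace² - 4·det = 289 - 108 = 181.
Step 3 — eigenvalues:
  λ = (trace ± √Δ)/2 = (17 ± 13.4536)/2,
  λ_1 = 15.2268,  λ_2 = 1.7732.

Step 4 — unit eigenvector for λ_1: solve (Sigma - λ_1 I)v = 0. First row:
  (13 - 15.2268)·v_x + (5)·v_y = 0, i.e. (-2.2268)·v_x + (5)·v_y = 0,
  so v ∝ (b, λ_1 - a) = (5, 2.2268) = u.
  ||u|| = √((5)² + (2.2268)²) = √(29.9587) ≈ 5.4735,
  v_1 = u/||u|| ≈ (0.9135, 0.4068) (||v_1|| = 1).

λ_1 = 15.2268,  λ_2 = 1.7732;  v_1 ≈ (0.9135, 0.4068)


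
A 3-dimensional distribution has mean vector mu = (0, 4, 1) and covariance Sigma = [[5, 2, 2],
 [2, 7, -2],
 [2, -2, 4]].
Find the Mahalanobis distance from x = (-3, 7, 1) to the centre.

Step 1 — centre the observation: (x - mu) = (-3, 3, 0).

Step 2 — invert Sigma (cofactor / det for 3×3, or solve directly):
  Sigma^{-1} = [[0.4, -0.2, -0.3],
 [-0.2, 0.2667, 0.2333],
 [-0.3, 0.2333, 0.5167]].

Step 3 — form the quadratic (x - mu)^T · Sigma^{-1} · (x - mu):
  Sigma^{-1} · (x - mu) = (-1.8, 1.4, 1.6).
  (x - mu)^T · [Sigma^{-1} · (x - mu)] = (-3)·(-1.8) + (3)·(1.4) + (0)·(1.6) = 9.6.

Step 4 — take square root: d = √(9.6) ≈ 3.0984.

d(x, mu) = √(9.6) ≈ 3.0984


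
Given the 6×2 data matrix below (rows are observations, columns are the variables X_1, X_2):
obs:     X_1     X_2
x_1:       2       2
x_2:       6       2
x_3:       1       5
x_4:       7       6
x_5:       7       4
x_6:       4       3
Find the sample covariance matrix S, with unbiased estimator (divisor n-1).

Step 1 — column means:
  mean(X_1) = (2 + 6 + 1 + 7 + 7 + 4) / 6 = 27/6 = 4.5
  mean(X_2) = (2 + 2 + 5 + 6 + 4 + 3) / 6 = 22/6 = 3.6667

Step 2 — sample covariance S[i,j] = (1/(n-1)) · Σ_k (x_{k,i} - mean_i) · (x_{k,j} - mean_j), with n-1 = 5.
  S[X_1,X_1] = ((-2.5)·(-2.5) + (1.5)·(1.5) + (-3.5)·(-3.5) + (2.5)·(2.5) + (2.5)·(2.5) + (-0.5)·(-0.5)) / 5 = 33.5/5 = 6.7
  S[X_1,X_2] = ((-2.5)·(-1.6667) + (1.5)·(-1.6667) + (-3.5)·(1.3333) + (2.5)·(2.3333) + (2.5)·(0.3333) + (-0.5)·(-0.6667)) / 5 = 4/5 = 0.8
  S[X_2,X_2] = ((-1.6667)·(-1.6667) + (-1.6667)·(-1.6667) + (1.3333)·(1.3333) + (2.3333)·(2.3333) + (0.3333)·(0.3333) + (-0.6667)·(-0.6667)) / 5 = 13.3333/5 = 2.6667

S is symmetric (S[j,i] = S[i,j]). Assembling:

S = [[6.7, 0.8],
 [0.8, 2.6667]]


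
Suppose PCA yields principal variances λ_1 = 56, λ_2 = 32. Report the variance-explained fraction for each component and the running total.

Step 1 — total variance = trace(Sigma) = Σ λ_i = 56 + 32 = 88.

Step 2 — fraction explained by component i = λ_i / Σ λ:
  PC1: 56/88 = 0.6364
  PC2: 32/88 = 0.3636

Step 3 — cumulative fraction after k components = (λ_1 + ... + λ_k) / Σ λ:
  k = 1: 56/88 = 0.6364
  k = 2: (56 + 32)/88 = 88/88 = 1

Summary (fraction, with percent):

explained: PC1 0.6364 (63.64%), PC2 0.3636 (36.36%);  cumulative: 0.6364, 1


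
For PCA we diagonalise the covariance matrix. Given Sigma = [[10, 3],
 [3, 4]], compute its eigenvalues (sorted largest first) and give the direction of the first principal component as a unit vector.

Step 1 — characteristic polynomial of 2×2 Sigma:
  det(Sigma - λI) = λ² - trace · λ + det = 0.
  trace = 10 + 4 = 14, det = 10·4 - (3)² = 31.
Step 2 — discriminant:
  Δ = trace² - 4·det = 196 - 124 = 72.
Step 3 — eigenvalues:
  λ = (trace ± √Δ)/2 = (14 ± 8.4853)/2,
  λ_1 = 11.2426,  λ_2 = 2.7574.

Step 4 — unit eigenvector for λ_1: solve (Sigma - λ_1 I)v = 0. First row:
  (10 - 11.2426)·v_x + (3)·v_y = 0, i.e. (-1.2426)·v_x + (3)·v_y = 0,
  so v ∝ (b, λ_1 - a) = (3, 1.2426) = u.
  ||u|| = √((3)² + (1.2426)²) = √(10.5442) ≈ 3.2472,
  v_1 = u/||u|| ≈ (0.9239, 0.3827) (||v_1|| = 1).

λ_1 = 11.2426,  λ_2 = 2.7574;  v_1 ≈ (0.9239, 0.3827)


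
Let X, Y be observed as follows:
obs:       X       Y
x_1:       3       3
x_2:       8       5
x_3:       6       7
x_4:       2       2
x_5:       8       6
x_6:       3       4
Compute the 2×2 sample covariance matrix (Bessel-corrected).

Step 1 — column means:
  mean(X) = (3 + 8 + 6 + 2 + 8 + 3) / 6 = 30/6 = 5
  mean(Y) = (3 + 5 + 7 + 2 + 6 + 4) / 6 = 27/6 = 4.5

Step 2 — sample covariance S[i,j] = (1/(n-1)) · Σ_k (x_{k,i} - mean_i) · (x_{k,j} - mean_j), with n-1 = 5.
  S[X,X] = ((-2)·(-2) + (3)·(3) + (1)·(1) + (-3)·(-3) + (3)·(3) + (-2)·(-2)) / 5 = 36/5 = 7.2
  S[X,Y] = ((-2)·(-1.5) + (3)·(0.5) + (1)·(2.5) + (-3)·(-2.5) + (3)·(1.5) + (-2)·(-0.5)) / 5 = 20/5 = 4
  S[Y,Y] = ((-1.5)·(-1.5) + (0.5)·(0.5) + (2.5)·(2.5) + (-2.5)·(-2.5) + (1.5)·(1.5) + (-0.5)·(-0.5)) / 5 = 17.5/5 = 3.5

S is symmetric (S[j,i] = S[i,j]). Assembling:

S = [[7.2, 4],
 [4, 3.5]]


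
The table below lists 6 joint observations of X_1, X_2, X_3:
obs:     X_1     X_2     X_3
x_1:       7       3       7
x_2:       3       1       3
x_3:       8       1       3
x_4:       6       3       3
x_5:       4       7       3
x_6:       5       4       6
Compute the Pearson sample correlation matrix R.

Step 1 — column means:
  mean(X_1) = (7 + 3 + 8 + 6 + 4 + 5) / 6 = 33/6 = 5.5
  mean(X_2) = (3 + 1 + 1 + 3 + 7 + 4) / 6 = 19/6 = 3.1667
  mean(X_3) = (7 + 3 + 3 + 3 + 3 + 6) / 6 = 25/6 = 4.1667

Step 2 — sample variances and covariances s[i,j] = (1/(n-1)) · Σ_k (x_{k,i} - mean_i) · (x_{k,j} - mean_j), with n-1 = 5:
  s[X_1,X_1] = ((1.5)·(1.5) + (-2.5)·(-2.5) + (2.5)·(2.5) + (0.5)·(0.5) + (-1.5)·(-1.5) + (-0.5)·(-0.5)) / 5 = 17.5/5 = 3.5
  s[X_1,X_2] = ((1.5)·(-0.1667) + (-2.5)·(-2.1667) + (2.5)·(-2.1667) + (0.5)·(-0.1667) + (-1.5)·(3.8333) + (-0.5)·(0.8333)) / 5 = -6.5/5 = -1.3
  s[X_1,X_3] = ((1.5)·(2.8333) + (-2.5)·(-1.1667) + (2.5)·(-1.1667) + (0.5)·(-1.1667) + (-1.5)·(-1.1667) + (-0.5)·(1.8333)) / 5 = 4.5/5 = 0.9
  s[X_2,X_2] = ((-0.1667)·(-0.1667) + (-2.1667)·(-2.1667) + (-2.1667)·(-2.1667) + (-0.1667)·(-0.1667) + (3.8333)·(3.8333) + (0.8333)·(0.8333)) / 5 = 24.8333/5 = 4.9667
  s[X_2,X_3] = ((-0.1667)·(2.8333) + (-2.1667)·(-1.1667) + (-2.1667)·(-1.1667) + (-0.1667)·(-1.1667) + (3.8333)·(-1.1667) + (0.8333)·(1.8333)) / 5 = 1.8333/5 = 0.3667
  s[X_3,X_3] = ((2.8333)·(2.8333) + (-1.1667)·(-1.1667) + (-1.1667)·(-1.1667) + (-1.1667)·(-1.1667) + (-1.1667)·(-1.1667) + (1.8333)·(1.8333)) / 5 = 16.8333/5 = 3.3667
  Sample standard deviations s_i = √(s[i,i]):
  s(X_1) = √(3.5) = 1.8708
  s(X_2) = √(4.9667) = 2.2286
  s(X_3) = √(3.3667) = 1.8348

Step 3 — r_{ij} = s_{ij} / (s_i · s_j):
  r[X_1,X_1] = 1 (diagonal).
  r[X_1,X_2] = -1.3 / (1.8708 · 2.2286) = -1.3 / 4.1693 = -0.3118
  r[X_1,X_3] = 0.9 / (1.8708 · 1.8348) = 0.9 / 3.4327 = 0.2622
  r[X_2,X_2] = 1 (diagonal).
  r[X_2,X_3] = 0.3667 / (2.2286 · 1.8348) = 0.3667 / 4.0891 = 0.0897
  r[X_3,X_3] = 1 (diagonal).

R is symmetric with unit diagonal. Assembling:

R = [[1, -0.3118, 0.2622],
 [-0.3118, 1, 0.0897],
 [0.2622, 0.0897, 1]]


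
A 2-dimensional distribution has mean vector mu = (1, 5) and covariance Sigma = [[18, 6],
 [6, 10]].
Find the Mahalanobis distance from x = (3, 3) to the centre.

Step 1 — centre the observation: (x - mu) = (2, -2).

Step 2 — invert Sigma. det(Sigma) = 18·10 - (6)² = 144.
  Sigma^{-1} = (1/det) · [[d, -b], [-b, a]] = [[0.0694, -0.0417],
 [-0.0417, 0.125]].

Step 3 — form the quadratic (x - mu)^T · Sigma^{-1} · (x - mu):
  Sigma^{-1} · (x - mu) = (0.2222, -0.3333).
  (x - mu)^T · [Sigma^{-1} · (x - mu)] = (2)·(0.2222) + (-2)·(-0.3333) = 1.1111.

Step 4 — take square root: d = √(1.1111) ≈ 1.0541.

d(x, mu) = √(1.1111) ≈ 1.0541


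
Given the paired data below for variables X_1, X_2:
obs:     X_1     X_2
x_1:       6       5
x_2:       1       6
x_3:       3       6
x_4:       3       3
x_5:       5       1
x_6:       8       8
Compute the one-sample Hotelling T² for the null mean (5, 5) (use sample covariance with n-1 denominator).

Step 1 — sample mean vector:
  mean(X_1) = (6 + 1 + 3 + 3 + 5 + 8) / 6 = 26/6 = 4.3333
  mean(X_2) = (5 + 6 + 6 + 3 + 1 + 8) / 6 = 29/6 = 4.8333
  x̄ = (4.3333, 4.8333),  deviation x̄ - mu_0 = (4.3333, 4.8333) - (5, 5) = (-0.6667, -0.1667).

Step 2 — sample covariance matrix, S[i,j] = (1/(n-1)) · Σ_k (x_{k,i} - mean_i) · (x_{k,j} - mean_j), divisor n-1 = 5:
  S[X_1,X_1] = ((1.6667)·(1.6667) + (-3.3333)·(-3.3333) + (-1.3333)·(-1.3333) + (-1.3333)·(-1.3333) + (0.6667)·(0.6667) + (3.6667)·(3.6667)) / 5 = 31.3333/5 = 6.2667
  S[X_1,X_2] = ((1.6667)·(0.1667) + (-3.3333)·(1.1667) + (-1.3333)·(1.1667) + (-1.3333)·(-1.8333) + (0.6667)·(-3.8333) + (3.6667)·(3.1667)) / 5 = 6.3333/5 = 1.2667
  S[X_2,X_2] = ((0.1667)·(0.1667) + (1.1667)·(1.1667) + (1.1667)·(1.1667) + (-1.8333)·(-1.8333) + (-3.8333)·(-3.8333) + (3.1667)·(3.1667)) / 5 = 30.8333/5 = 6.1667
  S = [[6.2667, 1.2667],
 [1.2667, 6.1667]].

Step 3 — invert S. det(S) = 6.2667·6.1667 - (1.2667)² = 37.04.
  S^{-1} = (1/det) · [[d, -b], [-b, a]] = [[0.1665, -0.0342],
 [-0.0342, 0.1692]].

Step 4 — quadratic form (x̄ - mu_0)^T · S^{-1} · (x̄ - mu_0):
  S^{-1} · (x̄ - mu_0) = (-0.1053, -0.0054),
  (x̄ - mu_0)^T · [...] = (-0.6667)·(-0.1053) + (-0.1667)·(-0.0054) = 0.0711.

Step 5 — scale by n: T² = 6 · 0.0711 = 0.4266.

T² ≈ 0.4266


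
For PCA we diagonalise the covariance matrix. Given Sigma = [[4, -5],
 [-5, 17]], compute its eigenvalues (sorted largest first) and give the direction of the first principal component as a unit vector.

Step 1 — characteristic polynomial of 2×2 Sigma:
  det(Sigma - λI) = λ² - trace · λ + det = 0.
  trace = 4 + 17 = 21, det = 4·17 - (-5)² = 43.
Step 2 — discriminant:
  Δ = trace² - 4·det = 441 - 172 = 269.
Step 3 — eigenvalues:
  λ = (trace ± √Δ)/2 = (21 ± 16.4012)/2,
  λ_1 = 18.7006,  λ_2 = 2.2994.

Step 4 — unit eigenvector for λ_1: solve (Sigma - λ_1 I)v = 0. First row:
  (4 - 18.7006)·v_x + (-5)·v_y = 0, i.e. (-14.7006)·v_x + (-5)·v_y = 0,
  so v ∝ (b, λ_1 - a) = (-5, 14.7006); multiply by -1 so the first entry is positive: u = (5, -14.7006).
  ||u|| = √((5)² + (-14.7006)²) = √(241.1079) ≈ 15.5277,
  v_1 = u/||u|| ≈ (0.322, -0.9467) (||v_1|| = 1).

λ_1 = 18.7006,  λ_2 = 2.2994;  v_1 ≈ (0.322, -0.9467)


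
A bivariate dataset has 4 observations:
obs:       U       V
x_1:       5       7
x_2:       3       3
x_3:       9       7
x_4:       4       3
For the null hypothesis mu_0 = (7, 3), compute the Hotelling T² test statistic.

Step 1 — sample mean vector:
  mean(U) = (5 + 3 + 9 + 4) / 4 = 21/4 = 5.25
  mean(V) = (7 + 3 + 7 + 3) / 4 = 20/4 = 5
  x̄ = (5.25, 5),  deviation x̄ - mu_0 = (5.25, 5) - (7, 3) = (-1.75, 2).

Step 2 — sample covariance matrix, S[i,j] = (1/(n-1)) · Σ_k (x_{k,i} - mean_i) · (x_{k,j} - mean_j), divisor n-1 = 3:
  S[U,U] = ((-0.25)·(-0.25) + (-2.25)·(-2.25) + (3.75)·(3.75) + (-1.25)·(-1.25)) / 3 = 20.75/3 = 6.9167
  S[U,V] = ((-0.25)·(2) + (-2.25)·(-2) + (3.75)·(2) + (-1.25)·(-2)) / 3 = 14/3 = 4.6667
  S[V,V] = ((2)·(2) + (-2)·(-2) + (2)·(2) + (-2)·(-2)) / 3 = 16/3 = 5.3333
  S = [[6.9167, 4.6667],
 [4.6667, 5.3333]].

Step 3 — invert S. det(S) = 6.9167·5.3333 - (4.6667)² = 15.1111.
  S^{-1} = (1/det) · [[d, -b], [-b, a]] = [[0.3529, -0.3088],
 [-0.3088, 0.4577]].

Step 4 — quadratic form (x̄ - mu_0)^T · S^{-1} · (x̄ - mu_0):
  S^{-1} · (x̄ - mu_0) = (-1.2353, 1.4559),
  (x̄ - mu_0)^T · [...] = (-1.75)·(-1.2353) + (2)·(1.4559) = 5.0735.

Step 5 — scale by n: T² = 4 · 5.0735 = 20.2941.

T² ≈ 20.2941


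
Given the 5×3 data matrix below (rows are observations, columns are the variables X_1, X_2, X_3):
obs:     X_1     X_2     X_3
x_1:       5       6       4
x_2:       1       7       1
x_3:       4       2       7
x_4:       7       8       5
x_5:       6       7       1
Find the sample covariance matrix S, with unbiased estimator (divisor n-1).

Step 1 — column means:
  mean(X_1) = (5 + 1 + 4 + 7 + 6) / 5 = 23/5 = 4.6
  mean(X_2) = (6 + 7 + 2 + 8 + 7) / 5 = 30/5 = 6
  mean(X_3) = (4 + 1 + 7 + 5 + 1) / 5 = 18/5 = 3.6

Step 2 — sample covariance S[i,j] = (1/(n-1)) · Σ_k (x_{k,i} - mean_i) · (x_{k,j} - mean_j), with n-1 = 4.
  S[X_1,X_1] = ((0.4)·(0.4) + (-3.6)·(-3.6) + (-0.6)·(-0.6) + (2.4)·(2.4) + (1.4)·(1.4)) / 4 = 21.2/4 = 5.3
  S[X_1,X_2] = ((0.4)·(0) + (-3.6)·(1) + (-0.6)·(-4) + (2.4)·(2) + (1.4)·(1)) / 4 = 5/4 = 1.25
  S[X_1,X_3] = ((0.4)·(0.4) + (-3.6)·(-2.6) + (-0.6)·(3.4) + (2.4)·(1.4) + (1.4)·(-2.6)) / 4 = 7.2/4 = 1.8
  S[X_2,X_2] = ((0)·(0) + (1)·(1) + (-4)·(-4) + (2)·(2) + (1)·(1)) / 4 = 22/4 = 5.5
  S[X_2,X_3] = ((0)·(0.4) + (1)·(-2.6) + (-4)·(3.4) + (2)·(1.4) + (1)·(-2.6)) / 4 = -16/4 = -4
  S[X_3,X_3] = ((0.4)·(0.4) + (-2.6)·(-2.6) + (3.4)·(3.4) + (1.4)·(1.4) + (-2.6)·(-2.6)) / 4 = 27.2/4 = 6.8

S is symmetric (S[j,i] = S[i,j]). Assembling:

S = [[5.3, 1.25, 1.8],
 [1.25, 5.5, -4],
 [1.8, -4, 6.8]]


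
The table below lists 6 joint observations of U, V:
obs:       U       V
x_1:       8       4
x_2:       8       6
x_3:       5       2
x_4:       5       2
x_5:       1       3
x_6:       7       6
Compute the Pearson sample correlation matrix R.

Step 1 — column means:
  mean(U) = (8 + 8 + 5 + 5 + 1 + 7) / 6 = 34/6 = 5.6667
  mean(V) = (4 + 6 + 2 + 2 + 3 + 6) / 6 = 23/6 = 3.8333

Step 2 — sample variances and covariances s[i,j] = (1/(n-1)) · Σ_k (x_{k,i} - mean_i) · (x_{k,j} - mean_j), with n-1 = 5:
  s[U,U] = ((2.3333)·(2.3333) + (2.3333)·(2.3333) + (-0.6667)·(-0.6667) + (-0.6667)·(-0.6667) + (-4.6667)·(-4.6667) + (1.3333)·(1.3333)) / 5 = 35.3333/5 = 7.0667
  s[U,V] = ((2.3333)·(0.1667) + (2.3333)·(2.1667) + (-0.6667)·(-1.8333) + (-0.6667)·(-1.8333) + (-4.6667)·(-0.8333) + (1.3333)·(2.1667)) / 5 = 14.6667/5 = 2.9333
  s[V,V] = ((0.1667)·(0.1667) + (2.1667)·(2.1667) + (-1.8333)·(-1.8333) + (-1.8333)·(-1.8333) + (-0.8333)·(-0.8333) + (2.1667)·(2.1667)) / 5 = 16.8333/5 = 3.3667
  Sample standard deviations s_i = √(s[i,i]):
  s(U) = √(7.0667) = 2.6583
  s(V) = √(3.3667) = 1.8348

Step 3 — r_{ij} = s_{ij} / (s_i · s_j):
  r[U,U] = 1 (diagonal).
  r[U,V] = 2.9333 / (2.6583 · 1.8348) = 2.9333 / 4.8776 = 0.6014
  r[V,V] = 1 (diagonal).

R is symmetric with unit diagonal. Assembling:

R = [[1, 0.6014],
 [0.6014, 1]]


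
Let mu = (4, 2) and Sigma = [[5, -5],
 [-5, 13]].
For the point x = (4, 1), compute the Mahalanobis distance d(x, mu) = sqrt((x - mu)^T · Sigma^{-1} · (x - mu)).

Step 1 — centre the observation: (x - mu) = (0, -1).

Step 2 — invert Sigma. det(Sigma) = 5·13 - (-5)² = 40.
  Sigma^{-1} = (1/det) · [[d, -b], [-b, a]] = [[0.325, 0.125],
 [0.125, 0.125]].

Step 3 — form the quadratic (x - mu)^T · Sigma^{-1} · (x - mu):
  Sigma^{-1} · (x - mu) = (-0.125, -0.125).
  (x - mu)^T · [Sigma^{-1} · (x - mu)] = (0)·(-0.125) + (-1)·(-0.125) = 0.125.

Step 4 — take square root: d = √(0.125) ≈ 0.3536.

d(x, mu) = √(0.125) ≈ 0.3536


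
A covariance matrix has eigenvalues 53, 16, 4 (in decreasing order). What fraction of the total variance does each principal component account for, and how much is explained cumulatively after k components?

Step 1 — total variance = trace(Sigma) = Σ λ_i = 53 + 16 + 4 = 73.

Step 2 — fraction explained by component i = λ_i / Σ λ:
  PC1: 53/73 = 0.726
  PC2: 16/73 = 0.2192
  PC3: 4/73 = 0.0548

Step 3 — cumulative fraction after k components = (λ_1 + ... + λ_k) / Σ λ:
  k = 1: 53/73 = 0.726
  k = 2: (53 + 16)/73 = 69/73 = 0.9452
  k = 3: (53 + 16 + 4)/73 = 73/73 = 1

Summary (fraction, with percent):

explained: PC1 0.726 (72.6%), PC2 0.2192 (21.92%), PC3 0.0548 (5.48%);  cumulative: 0.726, 0.9452, 1


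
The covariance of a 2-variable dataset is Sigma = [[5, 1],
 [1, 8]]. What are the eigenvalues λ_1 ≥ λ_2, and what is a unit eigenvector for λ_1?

Step 1 — characteristic polynomial of 2×2 Sigma:
  det(Sigma - λI) = λ² - trace · λ + det = 0.
  trace = 5 + 8 = 13, det = 5·8 - (1)² = 39.
Step 2 — discriminant:
  Δ = trace² - 4·det = 169 - 156 = 13.
Step 3 — eigenvalues:
  λ = (trace ± √Δ)/2 = (13 ± 3.6056)/2,
  λ_1 = 8.3028,  λ_2 = 4.6972.

Step 4 — unit eigenvector for λ_1: solve (Sigma - λ_1 I)v = 0. First row:
  (5 - 8.3028)·v_x + (1)·v_y = 0, i.e. (-3.3028)·v_x + (1)·v_y = 0,
  so v ∝ (b, λ_1 - a) = (1, 3.3028) = u.
  ||u|| = √((1)² + (3.3028)²) = √(11.9083) ≈ 3.4508,
  v_1 = u/||u|| ≈ (0.2898, 0.9571) (||v_1|| = 1).

λ_1 = 8.3028,  λ_2 = 4.6972;  v_1 ≈ (0.2898, 0.9571)


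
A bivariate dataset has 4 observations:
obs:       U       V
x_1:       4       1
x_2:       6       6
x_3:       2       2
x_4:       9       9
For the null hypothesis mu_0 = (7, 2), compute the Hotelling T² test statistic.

Step 1 — sample mean vector:
  mean(U) = (4 + 6 + 2 + 9) / 4 = 21/4 = 5.25
  mean(V) = (1 + 6 + 2 + 9) / 4 = 18/4 = 4.5
  x̄ = (5.25, 4.5),  deviation x̄ - mu_0 = (5.25, 4.5) - (7, 2) = (-1.75, 2.5).

Step 2 — sample covariance matrix, S[i,j] = (1/(n-1)) · Σ_k (x_{k,i} - mean_i) · (x_{k,j} - mean_j), divisor n-1 = 3:
  S[U,U] = ((-1.25)·(-1.25) + (0.75)·(0.75) + (-3.25)·(-3.25) + (3.75)·(3.75)) / 3 = 26.75/3 = 8.9167
  S[U,V] = ((-1.25)·(-3.5) + (0.75)·(1.5) + (-3.25)·(-2.5) + (3.75)·(4.5)) / 3 = 30.5/3 = 10.1667
  S[V,V] = ((-3.5)·(-3.5) + (1.5)·(1.5) + (-2.5)·(-2.5) + (4.5)·(4.5)) / 3 = 41/3 = 13.6667
  S = [[8.9167, 10.1667],
 [10.1667, 13.6667]].

Step 3 — invert S. det(S) = 8.9167·13.6667 - (10.1667)² = 18.5.
  S^{-1} = (1/det) · [[d, -b], [-b, a]] = [[0.7387, -0.5495],
 [-0.5495, 0.482]].

Step 4 — quadratic form (x̄ - mu_0)^T · S^{-1} · (x̄ - mu_0):
  S^{-1} · (x̄ - mu_0) = (-2.6667, 2.1667),
  (x̄ - mu_0)^T · [...] = (-1.75)·(-2.6667) + (2.5)·(2.1667) = 10.0833.

Step 5 — scale by n: T² = 4 · 10.0833 = 40.3333.

T² ≈ 40.3333


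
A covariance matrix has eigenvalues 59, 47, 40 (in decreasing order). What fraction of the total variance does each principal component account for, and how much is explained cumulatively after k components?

Step 1 — total variance = trace(Sigma) = Σ λ_i = 59 + 47 + 40 = 146.

Step 2 — fraction explained by component i = λ_i / Σ λ:
  PC1: 59/146 = 0.4041
  PC2: 47/146 = 0.3219
  PC3: 40/146 = 0.274

Step 3 — cumulative fraction after k components = (λ_1 + ... + λ_k) / Σ λ:
  k = 1: 59/146 = 0.4041
  k = 2: (59 + 47)/146 = 106/146 = 0.726
  k = 3: (59 + 47 + 40)/146 = 146/146 = 1

Summary (fraction, with percent):

explained: PC1 0.4041 (40.41%), PC2 0.3219 (32.19%), PC3 0.274 (27.4%);  cumulative: 0.4041, 0.726, 1


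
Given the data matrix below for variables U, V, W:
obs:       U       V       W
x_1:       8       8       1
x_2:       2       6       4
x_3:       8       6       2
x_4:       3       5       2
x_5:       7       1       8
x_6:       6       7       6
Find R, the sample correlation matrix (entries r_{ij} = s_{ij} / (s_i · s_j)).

Step 1 — column means:
  mean(U) = (8 + 2 + 8 + 3 + 7 + 6) / 6 = 34/6 = 5.6667
  mean(V) = (8 + 6 + 6 + 5 + 1 + 7) / 6 = 33/6 = 5.5
  mean(W) = (1 + 4 + 2 + 2 + 8 + 6) / 6 = 23/6 = 3.8333

Step 2 — sample variances and covariances s[i,j] = (1/(n-1)) · Σ_k (x_{k,i} - mean_i) · (x_{k,j} - mean_j), with n-1 = 5:
  s[U,U] = ((2.3333)·(2.3333) + (-3.6667)·(-3.6667) + (2.3333)·(2.3333) + (-2.6667)·(-2.6667) + (1.3333)·(1.3333) + (0.3333)·(0.3333)) / 5 = 33.3333/5 = 6.6667
  s[U,V] = ((2.3333)·(2.5) + (-3.6667)·(0.5) + (2.3333)·(0.5) + (-2.6667)·(-0.5) + (1.3333)·(-4.5) + (0.3333)·(1.5)) / 5 = 1/5 = 0.2
  s[U,W] = ((2.3333)·(-2.8333) + (-3.6667)·(0.1667) + (2.3333)·(-1.8333) + (-2.6667)·(-1.8333) + (1.3333)·(4.1667) + (0.3333)·(2.1667)) / 5 = -0.3333/5 = -0.0667
  s[V,V] = ((2.5)·(2.5) + (0.5)·(0.5) + (0.5)·(0.5) + (-0.5)·(-0.5) + (-4.5)·(-4.5) + (1.5)·(1.5)) / 5 = 29.5/5 = 5.9
  s[V,W] = ((2.5)·(-2.8333) + (0.5)·(0.1667) + (0.5)·(-1.8333) + (-0.5)·(-1.8333) + (-4.5)·(4.1667) + (1.5)·(2.1667)) / 5 = -22.5/5 = -4.5
  s[W,W] = ((-2.8333)·(-2.8333) + (0.1667)·(0.1667) + (-1.8333)·(-1.8333) + (-1.8333)·(-1.8333) + (4.1667)·(4.1667) + (2.1667)·(2.1667)) / 5 = 36.8333/5 = 7.3667
  Sample standard deviations s_i = √(s[i,i]):
  s(U) = √(6.6667) = 2.582
  s(V) = √(5.9) = 2.429
  s(W) = √(7.3667) = 2.7142

Step 3 — r_{ij} = s_{ij} / (s_i · s_j):
  r[U,U] = 1 (diagonal).
  r[U,V] = 0.2 / (2.582 · 2.429) = 0.2 / 6.2716 = 0.0319
  r[U,W] = -0.0667 / (2.582 · 2.7142) = -0.0667 / 7.0079 = -0.0095
  r[V,V] = 1 (diagonal).
  r[V,W] = -4.5 / (2.429 · 2.7142) = -4.5 / 6.5927 = -0.6826
  r[W,W] = 1 (diagonal).

R is symmetric with unit diagonal. Assembling:

R = [[1, 0.0319, -0.0095],
 [0.0319, 1, -0.6826],
 [-0.0095, -0.6826, 1]]


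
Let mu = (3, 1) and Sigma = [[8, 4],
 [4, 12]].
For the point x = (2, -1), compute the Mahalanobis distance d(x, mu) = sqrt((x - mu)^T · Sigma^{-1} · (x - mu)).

Step 1 — centre the observation: (x - mu) = (-1, -2).

Step 2 — invert Sigma. det(Sigma) = 8·12 - (4)² = 80.
  Sigma^{-1} = (1/det) · [[d, -b], [-b, a]] = [[0.15, -0.05],
 [-0.05, 0.1]].

Step 3 — form the quadratic (x - mu)^T · Sigma^{-1} · (x - mu):
  Sigma^{-1} · (x - mu) = (-0.05, -0.15).
  (x - mu)^T · [Sigma^{-1} · (x - mu)] = (-1)·(-0.05) + (-2)·(-0.15) = 0.35.

Step 4 — take square root: d = √(0.35) ≈ 0.5916.

d(x, mu) = √(0.35) ≈ 0.5916


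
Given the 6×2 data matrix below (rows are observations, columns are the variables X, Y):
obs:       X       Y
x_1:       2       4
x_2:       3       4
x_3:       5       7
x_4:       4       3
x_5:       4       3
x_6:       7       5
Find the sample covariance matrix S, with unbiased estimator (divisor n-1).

Step 1 — column means:
  mean(X) = (2 + 3 + 5 + 4 + 4 + 7) / 6 = 25/6 = 4.1667
  mean(Y) = (4 + 4 + 7 + 3 + 3 + 5) / 6 = 26/6 = 4.3333

Step 2 — sample covariance S[i,j] = (1/(n-1)) · Σ_k (x_{k,i} - mean_i) · (x_{k,j} - mean_j), with n-1 = 5.
  S[X,X] = ((-2.1667)·(-2.1667) + (-1.1667)·(-1.1667) + (0.8333)·(0.8333) + (-0.1667)·(-0.1667) + (-0.1667)·(-0.1667) + (2.8333)·(2.8333)) / 5 = 14.8333/5 = 2.9667
  S[X,Y] = ((-2.1667)·(-0.3333) + (-1.1667)·(-0.3333) + (0.8333)·(2.6667) + (-0.1667)·(-1.3333) + (-0.1667)·(-1.3333) + (2.8333)·(0.6667)) / 5 = 5.6667/5 = 1.1333
  S[Y,Y] = ((-0.3333)·(-0.3333) + (-0.3333)·(-0.3333) + (2.6667)·(2.6667) + (-1.3333)·(-1.3333) + (-1.3333)·(-1.3333) + (0.6667)·(0.6667)) / 5 = 11.3333/5 = 2.2667

S is symmetric (S[j,i] = S[i,j]). Assembling:

S = [[2.9667, 1.1333],
 [1.1333, 2.2667]]
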